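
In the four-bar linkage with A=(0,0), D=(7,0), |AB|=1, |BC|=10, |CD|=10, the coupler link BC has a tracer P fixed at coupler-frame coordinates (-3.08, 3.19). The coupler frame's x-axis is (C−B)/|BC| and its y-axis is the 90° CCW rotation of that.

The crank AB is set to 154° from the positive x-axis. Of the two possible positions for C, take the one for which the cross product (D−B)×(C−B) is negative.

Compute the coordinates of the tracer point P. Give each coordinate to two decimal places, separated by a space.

1.04 4.43

A=(0,0), D=(7.00,0)
B = A + 1.00·(cos154°, sin154°) = (-0.8988, 0.4384)
|BD| = 7.9109
circle(B,10.00) ∩ circle(D,10.00): a=3.9555, h=9.1845
  candidates: C₊=(3.5595,9.3895) cross=72.658; C₋=(2.5417,-8.9512) cross=-72.658
  mode - wants cross < 0 → take C=(2.5417,-8.9512) (cross=-72.658)
ex = (C−B)/|BC| = (0.3440,-0.9390); ey = (0.9390,0.3440)
P = B + -3.08·ex + 3.19·ey = (1.0368,4.4279)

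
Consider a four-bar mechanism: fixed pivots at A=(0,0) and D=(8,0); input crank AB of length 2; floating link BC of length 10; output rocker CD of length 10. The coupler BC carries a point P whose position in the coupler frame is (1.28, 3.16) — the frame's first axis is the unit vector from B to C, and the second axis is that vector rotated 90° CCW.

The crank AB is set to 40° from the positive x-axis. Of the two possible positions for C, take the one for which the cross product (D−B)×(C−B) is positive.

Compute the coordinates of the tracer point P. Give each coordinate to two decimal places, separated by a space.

A=(0,0), D=(8.00,0)
B = A + 2.00·(cos40°, sin40°) = (1.5321, 1.2856)
|BD| = 6.5944
circle(B,10.00) ∩ circle(D,10.00): a=3.2972, h=9.4408
  candidates: C₊=(6.6065,9.9024) cross=62.257; C₋=(2.9256,-8.6169) cross=-62.257
  mode + wants cross > 0 → take C=(6.6065,9.9024) (cross=62.257)
ex = (C−B)/|BC| = (0.5074,0.8617); ey = (-0.8617,0.5074)
P = B + 1.28·ex + 3.16·ey = (-0.5413,3.9921)

-0.54 3.99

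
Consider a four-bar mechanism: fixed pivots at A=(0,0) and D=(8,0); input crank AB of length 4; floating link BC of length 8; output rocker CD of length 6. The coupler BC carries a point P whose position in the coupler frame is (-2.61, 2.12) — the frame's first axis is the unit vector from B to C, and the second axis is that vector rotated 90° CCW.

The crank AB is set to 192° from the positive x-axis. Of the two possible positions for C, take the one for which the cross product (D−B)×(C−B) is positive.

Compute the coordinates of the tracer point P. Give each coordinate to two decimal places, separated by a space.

-7.24 -0.34

A=(0,0), D=(8.00,0)
B = A + 4.00·(cos192°, sin192°) = (-3.9126, -0.8316)
|BD| = 11.9416
circle(B,8.00) ∩ circle(D,6.00): a=7.1432, h=3.6021
  candidates: C₊=(2.9624,3.2592) cross=43.015; C₋=(3.4641,-3.9275) cross=-43.015
  mode + wants cross > 0 → take C=(2.9624,3.2592) (cross=43.015)
ex = (C−B)/|BC| = (0.8594,0.5114); ey = (-0.5114,0.8594)
P = B + -2.61·ex + 2.12·ey = (-7.2396,-0.3444)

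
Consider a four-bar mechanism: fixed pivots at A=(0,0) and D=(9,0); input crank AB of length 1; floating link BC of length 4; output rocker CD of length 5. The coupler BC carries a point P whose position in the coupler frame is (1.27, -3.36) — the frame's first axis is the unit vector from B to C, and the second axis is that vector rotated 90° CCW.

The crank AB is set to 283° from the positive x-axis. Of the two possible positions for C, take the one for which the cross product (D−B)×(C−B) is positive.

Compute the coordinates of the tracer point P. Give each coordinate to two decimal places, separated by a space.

2.51 -3.74

A=(0,0), D=(9.00,0)
B = A + 1.00·(cos283°, sin283°) = (0.2250, -0.9744)
|BD| = 8.8290
circle(B,4.00) ∩ circle(D,5.00): a=3.9048, h=0.8675
  candidates: C₊=(4.0102,0.3187) cross=7.659; C₋=(4.2016,-1.4056) cross=-7.659
  mode + wants cross > 0 → take C=(4.0102,0.3187) (cross=7.659)
ex = (C−B)/|BC| = (0.9463,0.3233); ey = (-0.3233,0.9463)
P = B + 1.27·ex + -3.36·ey = (2.5130,-3.7434)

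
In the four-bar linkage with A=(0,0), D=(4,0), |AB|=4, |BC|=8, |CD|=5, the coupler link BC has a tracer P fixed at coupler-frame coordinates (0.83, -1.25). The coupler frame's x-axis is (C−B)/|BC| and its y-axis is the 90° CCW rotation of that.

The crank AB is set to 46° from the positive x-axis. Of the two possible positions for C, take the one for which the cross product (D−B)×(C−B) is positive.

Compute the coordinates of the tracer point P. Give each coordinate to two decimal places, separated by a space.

A=(0,0), D=(4.00,0)
B = A + 4.00·(cos46°, sin46°) = (2.7786, 2.8774)
|BD| = 3.1258
circle(B,8.00) ∩ circle(D,5.00): a=7.8012, h=1.7722
  candidates: C₊=(7.4582,-3.6112) cross=5.540; C₋=(4.1955,-4.9962) cross=-5.540
  mode + wants cross > 0 → take C=(7.4582,-3.6112) (cross=5.540)
ex = (C−B)/|BC| = (0.5849,-0.8111); ey = (0.8111,0.5849)
P = B + 0.83·ex + -1.25·ey = (2.2503,1.4730)

2.25 1.47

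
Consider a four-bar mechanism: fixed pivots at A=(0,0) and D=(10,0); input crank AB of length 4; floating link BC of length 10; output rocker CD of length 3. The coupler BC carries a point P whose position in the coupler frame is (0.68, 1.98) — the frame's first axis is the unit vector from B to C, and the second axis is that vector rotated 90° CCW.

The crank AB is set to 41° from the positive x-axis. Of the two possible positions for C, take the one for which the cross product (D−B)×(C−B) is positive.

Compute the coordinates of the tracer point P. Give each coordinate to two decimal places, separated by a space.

A=(0,0), D=(10.00,0)
B = A + 4.00·(cos41°, sin41°) = (3.0188, 2.6242)
|BD| = 7.4581
circle(B,10.00) ∩ circle(D,3.00): a=9.8298, h=1.8371
  candidates: C₊=(12.8665,0.8851) cross=13.701; C₋=(11.5736,-2.5542) cross=-13.701
  mode + wants cross > 0 → take C=(12.8665,0.8851) (cross=13.701)
ex = (C−B)/|BC| = (0.9848,-0.1739); ey = (0.1739,0.9848)
P = B + 0.68·ex + 1.98·ey = (4.0328,4.4558)

4.03 4.46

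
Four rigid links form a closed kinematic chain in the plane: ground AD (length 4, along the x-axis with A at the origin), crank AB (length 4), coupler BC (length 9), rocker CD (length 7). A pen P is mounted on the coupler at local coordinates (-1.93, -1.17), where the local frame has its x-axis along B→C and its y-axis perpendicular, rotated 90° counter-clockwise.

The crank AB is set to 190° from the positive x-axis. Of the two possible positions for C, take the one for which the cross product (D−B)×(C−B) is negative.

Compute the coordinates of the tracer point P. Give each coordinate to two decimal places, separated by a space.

A=(0,0), D=(4.00,0)
B = A + 4.00·(cos190°, sin190°) = (-3.9392, -0.6946)
|BD| = 7.9696
circle(B,9.00) ∩ circle(D,7.00): a=5.9924, h=6.7150
  candidates: C₊=(1.4451,6.5171) cross=53.515; C₋=(2.6156,-6.8617) cross=-53.515
  mode - wants cross < 0 → take C=(2.6156,-6.8617) (cross=-53.515)
ex = (C−B)/|BC| = (0.7283,-0.6852); ey = (0.6852,0.7283)
P = B + -1.93·ex + -1.17·ey = (-6.1466,-0.2242)

-6.15 -0.22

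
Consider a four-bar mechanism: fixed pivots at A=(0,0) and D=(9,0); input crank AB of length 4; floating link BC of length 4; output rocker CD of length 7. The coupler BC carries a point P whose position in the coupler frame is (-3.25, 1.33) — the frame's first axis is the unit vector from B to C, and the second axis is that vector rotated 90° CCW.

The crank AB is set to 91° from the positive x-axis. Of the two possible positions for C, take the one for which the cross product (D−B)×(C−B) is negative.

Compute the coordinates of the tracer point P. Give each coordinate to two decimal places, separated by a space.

-0.64 7.46

A=(0,0), D=(9.00,0)
B = A + 4.00·(cos91°, sin91°) = (-0.0698, 3.9994)
|BD| = 9.9124
circle(B,4.00) ∩ circle(D,7.00): a=3.2916, h=2.2727
  candidates: C₊=(3.8590,4.7508) cross=22.528; C₋=(2.0251,0.5918) cross=-22.528
  mode - wants cross < 0 → take C=(2.0251,0.5918) (cross=-22.528)
ex = (C−B)/|BC| = (0.5237,-0.8519); ey = (0.8519,0.5237)
P = B + -3.25·ex + 1.33·ey = (-0.6389,7.4646)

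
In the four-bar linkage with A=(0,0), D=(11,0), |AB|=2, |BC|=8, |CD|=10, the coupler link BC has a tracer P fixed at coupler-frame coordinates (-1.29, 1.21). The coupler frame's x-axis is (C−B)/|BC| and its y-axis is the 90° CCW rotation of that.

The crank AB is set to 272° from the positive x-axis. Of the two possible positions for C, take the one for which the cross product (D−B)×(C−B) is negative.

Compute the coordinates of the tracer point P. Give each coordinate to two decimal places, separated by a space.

A=(0,0), D=(11.00,0)
B = A + 2.00·(cos272°, sin272°) = (0.0698, -1.9988)
|BD| = 11.1115
circle(B,8.00) ∩ circle(D,10.00): a=3.9358, h=6.9649
  candidates: C₊=(2.6885,5.5605) cross=77.390; C₋=(5.1943,-8.1421) cross=-77.390
  mode - wants cross < 0 → take C=(5.1943,-8.1421) (cross=-77.390)
ex = (C−B)/|BC| = (0.6406,-0.7679); ey = (0.7679,0.6406)
P = B + -1.29·ex + 1.21·ey = (0.1727,-0.2331)

0.17 -0.23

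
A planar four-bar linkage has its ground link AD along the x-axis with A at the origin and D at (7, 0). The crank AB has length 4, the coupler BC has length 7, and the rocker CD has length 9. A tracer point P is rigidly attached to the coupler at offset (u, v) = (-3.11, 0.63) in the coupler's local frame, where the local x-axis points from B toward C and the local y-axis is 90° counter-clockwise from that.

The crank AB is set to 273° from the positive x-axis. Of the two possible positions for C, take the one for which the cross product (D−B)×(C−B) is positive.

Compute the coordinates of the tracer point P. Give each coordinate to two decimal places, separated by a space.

0.39 -7.16

A=(0,0), D=(7.00,0)
B = A + 4.00·(cos273°, sin273°) = (0.2093, -3.9945)
|BD| = 7.8784
circle(B,7.00) ∩ circle(D,9.00): a=1.9083, h=6.7349
  candidates: C₊=(-1.5605,2.7780) cross=53.060; C₋=(5.2689,-8.8320) cross=-53.060
  mode + wants cross > 0 → take C=(-1.5605,2.7780) (cross=53.060)
ex = (C−B)/|BC| = (-0.2528,0.9675); ey = (-0.9675,-0.2528)
P = B + -3.11·ex + 0.63·ey = (0.3861,-7.1628)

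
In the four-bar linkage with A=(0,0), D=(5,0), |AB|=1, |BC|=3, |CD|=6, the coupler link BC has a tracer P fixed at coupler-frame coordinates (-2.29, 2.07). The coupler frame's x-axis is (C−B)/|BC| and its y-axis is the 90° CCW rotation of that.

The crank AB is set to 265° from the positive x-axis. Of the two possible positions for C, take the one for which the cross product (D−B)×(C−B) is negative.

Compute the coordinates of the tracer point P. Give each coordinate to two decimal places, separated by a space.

1.52 1.64

A=(0,0), D=(5.00,0)
B = A + 1.00·(cos265°, sin265°) = (-0.0872, -0.9962)
|BD| = 5.1838
circle(B,3.00) ∩ circle(D,6.00): a=-0.0124, h=3.0000
  candidates: C₊=(-0.6758,1.9455) cross=15.551; C₋=(0.4772,-3.9426) cross=-15.551
  mode - wants cross < 0 → take C=(0.4772,-3.9426) (cross=-15.551)
ex = (C−B)/|BC| = (0.1881,-0.9821); ey = (0.9821,0.1881)
P = B + -2.29·ex + 2.07·ey = (1.5151,1.6423)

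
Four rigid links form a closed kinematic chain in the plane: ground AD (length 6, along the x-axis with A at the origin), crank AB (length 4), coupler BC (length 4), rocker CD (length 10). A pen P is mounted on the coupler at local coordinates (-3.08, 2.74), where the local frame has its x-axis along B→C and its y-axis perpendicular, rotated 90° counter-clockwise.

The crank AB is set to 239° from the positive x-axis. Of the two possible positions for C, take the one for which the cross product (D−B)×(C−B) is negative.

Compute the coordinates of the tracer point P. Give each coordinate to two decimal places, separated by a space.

A=(0,0), D=(6.00,0)
B = A + 4.00·(cos239°, sin239°) = (-2.0602, -3.4287)
|BD| = 8.7591
circle(B,4.00) ∩ circle(D,10.00): a=-0.4155, h=3.9784
  candidates: C₊=(-3.9998,0.0696) cross=34.847; C₋=(-0.8852,-7.2522) cross=-34.847
  mode - wants cross < 0 → take C=(-0.8852,-7.2522) (cross=-34.847)
ex = (C−B)/|BC| = (0.2937,-0.9559); ey = (0.9559,0.2937)
P = B + -3.08·ex + 2.74·ey = (-0.3458,0.3203)

-0.35 0.32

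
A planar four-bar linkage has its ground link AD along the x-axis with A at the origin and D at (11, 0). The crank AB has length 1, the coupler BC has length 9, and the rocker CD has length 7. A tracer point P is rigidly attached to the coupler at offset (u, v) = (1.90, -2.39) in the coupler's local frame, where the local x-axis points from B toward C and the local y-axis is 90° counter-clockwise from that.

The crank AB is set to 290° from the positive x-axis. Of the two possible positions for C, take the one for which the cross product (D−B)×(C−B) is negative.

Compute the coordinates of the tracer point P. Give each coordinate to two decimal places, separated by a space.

A=(0,0), D=(11.00,0)
B = A + 1.00·(cos290°, sin290°) = (0.3420, -0.9397)
|BD| = 10.6993
circle(B,9.00) ∩ circle(D,7.00): a=6.8451, h=5.8434
  candidates: C₊=(6.6474,5.4823) cross=62.520; C₋=(7.6739,-6.1593) cross=-62.520
  mode - wants cross < 0 → take C=(7.6739,-6.1593) (cross=-62.520)
ex = (C−B)/|BC| = (0.8146,-0.5800); ey = (0.5800,0.8146)
P = B + 1.90·ex + -2.39·ey = (0.5038,-3.9886)

0.50 -3.99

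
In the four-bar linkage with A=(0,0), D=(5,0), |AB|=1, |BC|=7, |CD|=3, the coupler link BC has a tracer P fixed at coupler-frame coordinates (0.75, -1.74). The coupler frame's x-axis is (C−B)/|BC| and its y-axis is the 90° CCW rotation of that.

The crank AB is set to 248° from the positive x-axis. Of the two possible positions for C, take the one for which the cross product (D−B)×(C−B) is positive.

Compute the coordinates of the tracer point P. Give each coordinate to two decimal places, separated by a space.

1.22 -1.96

A=(0,0), D=(5.00,0)
B = A + 1.00·(cos248°, sin248°) = (-0.3746, -0.9272)
|BD| = 5.4540
circle(B,7.00) ∩ circle(D,3.00): a=6.3940, h=2.8489
  candidates: C₊=(5.4420,2.9673) cross=15.538; C₋=(6.4107,-2.6476) cross=-15.538
  mode + wants cross > 0 → take C=(5.4420,2.9673) (cross=15.538)
ex = (C−B)/|BC| = (0.8309,0.5563); ey = (-0.5563,0.8309)
P = B + 0.75·ex + -1.74·ey = (1.2167,-1.9558)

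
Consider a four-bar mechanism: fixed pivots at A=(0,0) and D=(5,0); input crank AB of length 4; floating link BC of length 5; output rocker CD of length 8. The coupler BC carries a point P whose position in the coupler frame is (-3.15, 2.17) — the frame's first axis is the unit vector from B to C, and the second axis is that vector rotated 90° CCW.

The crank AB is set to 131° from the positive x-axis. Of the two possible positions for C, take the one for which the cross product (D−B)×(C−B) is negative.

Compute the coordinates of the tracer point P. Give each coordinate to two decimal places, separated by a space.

-0.37 6.11

A=(0,0), D=(5.00,0)
B = A + 4.00·(cos131°, sin131°) = (-2.6242, 3.0188)
|BD| = 8.2001
circle(B,5.00) ∩ circle(D,8.00): a=1.7221, h=4.6941
  candidates: C₊=(0.7050,6.7493) cross=38.492; C₋=(-2.7512,-1.9795) cross=-38.492
  mode - wants cross < 0 → take C=(-2.7512,-1.9795) (cross=-38.492)
ex = (C−B)/|BC| = (-0.0254,-0.9997); ey = (0.9997,-0.0254)
P = B + -3.15·ex + 2.17·ey = (-0.3749,6.1127)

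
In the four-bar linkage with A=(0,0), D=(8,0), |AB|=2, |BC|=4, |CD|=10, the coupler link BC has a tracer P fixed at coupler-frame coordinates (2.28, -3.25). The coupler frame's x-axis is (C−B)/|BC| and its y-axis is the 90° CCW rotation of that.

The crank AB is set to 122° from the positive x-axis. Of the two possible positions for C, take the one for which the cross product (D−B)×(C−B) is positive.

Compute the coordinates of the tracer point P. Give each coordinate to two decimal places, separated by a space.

2.58 3.29

A=(0,0), D=(8.00,0)
B = A + 2.00·(cos122°, sin122°) = (-1.0598, 1.6961)
|BD| = 9.2172
circle(B,4.00) ∩ circle(D,10.00): a=0.0519, h=3.9997
  candidates: C₊=(-0.2728,5.6179) cross=36.866; C₋=(-1.7448,-2.2448) cross=-36.866
  mode + wants cross > 0 → take C=(-0.2728,5.6179) (cross=36.866)
ex = (C−B)/|BC| = (0.1968,0.9805); ey = (-0.9805,0.1968)
P = B + 2.28·ex + -3.25·ey = (2.5752,3.2921)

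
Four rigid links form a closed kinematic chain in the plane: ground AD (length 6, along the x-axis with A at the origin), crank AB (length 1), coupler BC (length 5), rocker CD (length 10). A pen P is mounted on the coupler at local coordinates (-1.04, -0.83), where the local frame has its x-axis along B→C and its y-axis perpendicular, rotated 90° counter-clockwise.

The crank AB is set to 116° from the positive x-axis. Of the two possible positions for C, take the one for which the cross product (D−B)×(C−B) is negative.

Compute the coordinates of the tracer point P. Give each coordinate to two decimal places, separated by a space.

-0.45 2.23

A=(0,0), D=(6.00,0)
B = A + 1.00·(cos116°, sin116°) = (-0.4384, 0.8988)
|BD| = 6.5008
circle(B,5.00) ∩ circle(D,10.00): a=-2.5181, h=4.3196
  candidates: C₊=(-2.3351,5.5251) cross=28.081; C₋=(-3.5295,-3.0312) cross=-28.081
  mode - wants cross < 0 → take C=(-3.5295,-3.0312) (cross=-28.081)
ex = (C−B)/|BC| = (-0.6182,-0.7860); ey = (0.7860,-0.6182)
P = B + -1.04·ex + -0.83·ey = (-0.4478,2.2294)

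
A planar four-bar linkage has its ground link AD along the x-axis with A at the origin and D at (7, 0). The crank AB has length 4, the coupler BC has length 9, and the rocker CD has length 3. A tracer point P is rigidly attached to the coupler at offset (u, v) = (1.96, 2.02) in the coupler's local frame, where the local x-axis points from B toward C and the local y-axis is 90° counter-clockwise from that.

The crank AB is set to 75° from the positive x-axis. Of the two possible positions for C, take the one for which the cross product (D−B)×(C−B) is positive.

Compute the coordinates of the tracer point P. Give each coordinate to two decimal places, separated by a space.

3.48 5.26

A=(0,0), D=(7.00,0)
B = A + 4.00·(cos75°, sin75°) = (1.0353, 3.8637)
|BD| = 7.1068
circle(B,9.00) ∩ circle(D,3.00): a=8.6190, h=2.5910
  candidates: C₊=(9.6778,1.3525) cross=18.414; C₋=(6.8606,-2.9968) cross=-18.414
  mode + wants cross > 0 → take C=(9.6778,1.3525) (cross=18.414)
ex = (C−B)/|BC| = (0.9603,-0.2790); ey = (0.2790,0.9603)
P = B + 1.96·ex + 2.02·ey = (3.4811,5.2566)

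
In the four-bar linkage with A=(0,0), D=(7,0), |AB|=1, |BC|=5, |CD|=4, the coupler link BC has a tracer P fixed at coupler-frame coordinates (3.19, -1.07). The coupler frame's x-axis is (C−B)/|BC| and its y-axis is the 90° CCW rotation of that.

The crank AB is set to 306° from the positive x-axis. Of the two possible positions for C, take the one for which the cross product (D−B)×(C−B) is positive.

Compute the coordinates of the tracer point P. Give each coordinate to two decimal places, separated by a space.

3.59 0.71

A=(0,0), D=(7.00,0)
B = A + 1.00·(cos306°, sin306°) = (0.5878, -0.8090)
|BD| = 6.4630
circle(B,5.00) ∩ circle(D,4.00): a=3.9278, h=3.0939
  candidates: C₊=(4.0974,2.7523) cross=19.996; C₋=(4.8720,-3.3870) cross=-19.996
  mode + wants cross > 0 → take C=(4.0974,2.7523) (cross=19.996)
ex = (C−B)/|BC| = (0.7019,0.7123); ey = (-0.7123,0.7019)
P = B + 3.19·ex + -1.07·ey = (3.5890,0.7120)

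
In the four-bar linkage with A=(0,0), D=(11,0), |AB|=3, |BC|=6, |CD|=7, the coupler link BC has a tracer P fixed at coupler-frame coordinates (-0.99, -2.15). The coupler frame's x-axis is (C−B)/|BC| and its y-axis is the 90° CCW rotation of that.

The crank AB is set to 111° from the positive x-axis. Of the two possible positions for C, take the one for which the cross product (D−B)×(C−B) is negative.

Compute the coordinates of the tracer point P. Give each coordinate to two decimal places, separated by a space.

-3.06 1.50

A=(0,0), D=(11.00,0)
B = A + 3.00·(cos111°, sin111°) = (-1.0751, 2.8007)
|BD| = 12.3957
circle(B,6.00) ∩ circle(D,7.00): a=5.6735, h=1.9524
  candidates: C₊=(4.8928,3.4208) cross=24.202; C₋=(4.0105,-0.3831) cross=-24.202
  mode - wants cross < 0 → take C=(4.0105,-0.3831) (cross=-24.202)
ex = (C−B)/|BC| = (0.8476,-0.5306); ey = (0.5306,0.8476)
P = B + -0.99·ex + -2.15·ey = (-3.0551,1.5037)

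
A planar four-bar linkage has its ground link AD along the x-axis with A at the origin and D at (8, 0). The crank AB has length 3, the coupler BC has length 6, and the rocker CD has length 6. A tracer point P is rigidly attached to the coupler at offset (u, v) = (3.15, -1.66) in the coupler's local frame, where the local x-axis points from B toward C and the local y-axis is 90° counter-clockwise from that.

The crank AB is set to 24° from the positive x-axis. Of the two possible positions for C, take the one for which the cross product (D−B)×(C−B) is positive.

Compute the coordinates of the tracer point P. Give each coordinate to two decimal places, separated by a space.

A=(0,0), D=(8.00,0)
B = A + 3.00·(cos24°, sin24°) = (2.7406, 1.2202)
|BD| = 5.3991
circle(B,6.00) ∩ circle(D,6.00): a=2.6995, h=5.3584
  candidates: C₊=(6.5813,5.8299) cross=28.930; C₋=(4.1593,-4.6097) cross=-28.930
  mode + wants cross > 0 → take C=(6.5813,5.8299) (cross=28.930)
ex = (C−B)/|BC| = (0.6401,0.7683); ey = (-0.7683,0.6401)
P = B + 3.15·ex + -1.66·ey = (6.0323,2.5777)

6.03 2.58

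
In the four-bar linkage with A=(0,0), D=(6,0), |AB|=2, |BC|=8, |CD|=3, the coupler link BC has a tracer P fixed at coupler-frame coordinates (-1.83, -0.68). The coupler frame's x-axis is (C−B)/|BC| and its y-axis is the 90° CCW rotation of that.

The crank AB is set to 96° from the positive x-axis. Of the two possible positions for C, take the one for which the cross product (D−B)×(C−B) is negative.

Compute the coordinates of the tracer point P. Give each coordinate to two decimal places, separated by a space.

A=(0,0), D=(6.00,0)
B = A + 2.00·(cos96°, sin96°) = (-0.2091, 1.9890)
|BD| = 6.5199
circle(B,8.00) ∩ circle(D,3.00): a=7.4778, h=2.8429
  candidates: C₊=(7.7796,2.4152) cross=18.536; C₋=(6.0450,-2.9997) cross=-18.536
  mode - wants cross < 0 → take C=(6.0450,-2.9997) (cross=-18.536)
ex = (C−B)/|BC| = (0.7818,-0.6236); ey = (0.6236,0.7818)
P = B + -1.83·ex + -0.68·ey = (-2.0637,2.5986)

-2.06 2.60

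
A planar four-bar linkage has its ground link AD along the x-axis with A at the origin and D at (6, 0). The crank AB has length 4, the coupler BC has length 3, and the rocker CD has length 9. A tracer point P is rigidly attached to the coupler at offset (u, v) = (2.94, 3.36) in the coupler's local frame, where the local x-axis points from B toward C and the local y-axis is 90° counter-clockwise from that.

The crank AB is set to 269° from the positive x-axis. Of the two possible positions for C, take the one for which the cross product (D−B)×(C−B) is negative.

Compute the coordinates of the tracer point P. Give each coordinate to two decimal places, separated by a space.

3.64 -6.49

A=(0,0), D=(6.00,0)
B = A + 4.00·(cos269°, sin269°) = (-0.0698, -3.9994)
|BD| = 7.2690
circle(B,3.00) ∩ circle(D,9.00): a=-1.3181, h=2.6949
  candidates: C₊=(-2.6532,-2.4743) cross=19.589; C₋=(0.3123,-6.9750) cross=-19.589
  mode - wants cross < 0 → take C=(0.3123,-6.9750) (cross=-19.589)
ex = (C−B)/|BC| = (0.1274,-0.9919); ey = (0.9919,0.1274)
P = B + 2.94·ex + 3.36·ey = (3.6373,-6.4875)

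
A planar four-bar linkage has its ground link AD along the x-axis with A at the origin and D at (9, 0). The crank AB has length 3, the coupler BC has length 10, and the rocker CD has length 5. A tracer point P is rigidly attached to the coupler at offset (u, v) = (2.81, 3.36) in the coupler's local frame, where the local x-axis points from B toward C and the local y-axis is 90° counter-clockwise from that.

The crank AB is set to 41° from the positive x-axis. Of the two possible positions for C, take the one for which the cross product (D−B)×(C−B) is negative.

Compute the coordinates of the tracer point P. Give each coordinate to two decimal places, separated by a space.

A=(0,0), D=(9.00,0)
B = A + 3.00·(cos41°, sin41°) = (2.2641, 1.9682)
|BD| = 7.0175
circle(B,10.00) ∩ circle(D,5.00): a=8.8525, h=4.6511
  candidates: C₊=(12.0658,3.9498) cross=32.639; C₋=(9.4569,-4.9791) cross=-32.639
  mode - wants cross < 0 → take C=(9.4569,-4.9791) (cross=-32.639)
ex = (C−B)/|BC| = (0.7193,-0.6947); ey = (0.6947,0.7193)
P = B + 2.81·ex + 3.36·ey = (6.6196,2.4328)

6.62 2.43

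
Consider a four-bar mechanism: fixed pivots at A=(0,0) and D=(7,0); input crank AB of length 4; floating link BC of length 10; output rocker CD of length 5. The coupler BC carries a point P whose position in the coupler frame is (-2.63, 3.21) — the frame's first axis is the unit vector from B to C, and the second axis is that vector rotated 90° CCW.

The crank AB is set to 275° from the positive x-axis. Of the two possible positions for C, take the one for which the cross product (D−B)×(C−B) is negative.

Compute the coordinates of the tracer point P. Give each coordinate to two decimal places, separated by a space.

A=(0,0), D=(7.00,0)
B = A + 4.00·(cos275°, sin275°) = (0.3486, -3.9848)
|BD| = 7.7537
circle(B,10.00) ∩ circle(D,5.00): a=8.7133, h=4.9071
  candidates: C₊=(5.3013,4.7026) cross=38.048; C₋=(10.3450,-3.7163) cross=-38.048
  mode - wants cross < 0 → take C=(10.3450,-3.7163) (cross=-38.048)
ex = (C−B)/|BC| = (0.9996,0.0268); ey = (-0.0268,0.9996)
P = B + -2.63·ex + 3.21·ey = (-2.3666,-0.8465)

-2.37 -0.85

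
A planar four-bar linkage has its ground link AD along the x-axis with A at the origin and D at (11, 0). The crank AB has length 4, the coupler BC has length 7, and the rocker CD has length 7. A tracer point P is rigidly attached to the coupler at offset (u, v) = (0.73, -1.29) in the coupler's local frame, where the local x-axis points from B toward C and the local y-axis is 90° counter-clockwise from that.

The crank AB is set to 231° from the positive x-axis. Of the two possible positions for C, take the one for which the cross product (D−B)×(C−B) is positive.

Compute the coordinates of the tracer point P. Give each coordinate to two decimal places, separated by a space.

-1.38 -4.06

A=(0,0), D=(11.00,0)
B = A + 4.00·(cos231°, sin231°) = (-2.5173, -3.1086)
|BD| = 13.8701
circle(B,7.00) ∩ circle(D,7.00): a=6.9351, h=0.9513
  candidates: C₊=(4.0282,-0.6272) cross=13.194; C₋=(4.4546,-2.4814) cross=-13.194
  mode + wants cross > 0 → take C=(4.0282,-0.6272) (cross=13.194)
ex = (C−B)/|BC| = (0.9351,0.3545); ey = (-0.3545,0.9351)
P = B + 0.73·ex + -1.29·ey = (-1.3774,-4.0560)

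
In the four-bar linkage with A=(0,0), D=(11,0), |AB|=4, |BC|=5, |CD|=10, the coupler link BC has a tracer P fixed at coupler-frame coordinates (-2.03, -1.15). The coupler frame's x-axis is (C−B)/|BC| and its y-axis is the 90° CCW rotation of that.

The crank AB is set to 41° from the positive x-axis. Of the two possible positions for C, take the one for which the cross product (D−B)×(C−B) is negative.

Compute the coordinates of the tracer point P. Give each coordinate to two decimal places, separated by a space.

2.68 4.93

A=(0,0), D=(11.00,0)
B = A + 4.00·(cos41°, sin41°) = (3.0188, 2.6242)
|BD| = 8.4015
circle(B,5.00) ∩ circle(D,10.00): a=-0.2627, h=4.9931
  candidates: C₊=(4.3289,7.4496) cross=41.950; C₋=(1.2097,-2.0370) cross=-41.950
  mode - wants cross < 0 → take C=(1.2097,-2.0370) (cross=-41.950)
ex = (C−B)/|BC| = (-0.3618,-0.9322); ey = (0.9322,-0.3618)
P = B + -2.03·ex + -1.15·ey = (2.6813,4.9328)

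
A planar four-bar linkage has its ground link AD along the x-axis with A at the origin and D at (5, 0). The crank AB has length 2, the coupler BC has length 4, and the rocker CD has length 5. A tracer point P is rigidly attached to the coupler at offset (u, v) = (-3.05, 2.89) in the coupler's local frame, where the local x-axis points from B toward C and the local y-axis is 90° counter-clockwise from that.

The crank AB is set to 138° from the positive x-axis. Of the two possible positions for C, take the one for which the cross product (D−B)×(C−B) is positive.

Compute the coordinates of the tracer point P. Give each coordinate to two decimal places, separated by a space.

-5.66 1.80

A=(0,0), D=(5.00,0)
B = A + 2.00·(cos138°, sin138°) = (-1.4863, 1.3383)
|BD| = 6.6229
circle(B,4.00) ∩ circle(D,5.00): a=2.6320, h=3.0121
  candidates: C₊=(1.7000,3.7564) cross=19.949; C₋=(0.4828,-2.1435) cross=-19.949
  mode + wants cross > 0 → take C=(1.7000,3.7564) (cross=19.949)
ex = (C−B)/|BC| = (0.7966,0.6045); ey = (-0.6045,0.7966)
P = B + -3.05·ex + 2.89·ey = (-5.6630,1.7966)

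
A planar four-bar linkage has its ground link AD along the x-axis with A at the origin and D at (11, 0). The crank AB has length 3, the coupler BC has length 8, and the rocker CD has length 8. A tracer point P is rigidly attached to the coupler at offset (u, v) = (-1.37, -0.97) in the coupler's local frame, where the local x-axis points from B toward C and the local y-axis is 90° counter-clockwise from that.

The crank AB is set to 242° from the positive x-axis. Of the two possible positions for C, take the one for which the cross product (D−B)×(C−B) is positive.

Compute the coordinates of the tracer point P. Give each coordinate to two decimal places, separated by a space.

A=(0,0), D=(11.00,0)
B = A + 3.00·(cos242°, sin242°) = (-1.4084, -2.6488)
|BD| = 12.6880
circle(B,8.00) ∩ circle(D,8.00): a=6.3440, h=4.8738
  candidates: C₊=(3.7783,3.4420) cross=61.838; C₋=(5.8133,-6.0908) cross=-61.838
  mode + wants cross > 0 → take C=(3.7783,3.4420) (cross=61.838)
ex = (C−B)/|BC| = (0.6483,0.7614); ey = (-0.7614,0.6483)
P = B + -1.37·ex + -0.97·ey = (-1.5581,-4.3208)

-1.56 -4.32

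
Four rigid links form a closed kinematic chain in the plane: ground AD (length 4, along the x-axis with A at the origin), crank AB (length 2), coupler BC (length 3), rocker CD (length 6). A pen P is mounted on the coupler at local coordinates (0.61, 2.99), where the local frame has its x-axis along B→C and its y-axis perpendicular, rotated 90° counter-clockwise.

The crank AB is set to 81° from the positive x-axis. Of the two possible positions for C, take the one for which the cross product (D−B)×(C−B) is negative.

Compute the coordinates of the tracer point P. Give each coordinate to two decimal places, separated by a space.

1.75 -0.72

A=(0,0), D=(4.00,0)
B = A + 2.00·(cos81°, sin81°) = (0.3129, 1.9754)
|BD| = 4.1829
circle(B,3.00) ∩ circle(D,6.00): a=-1.1359, h=2.7766
  candidates: C₊=(0.6228,4.9593) cross=11.615; C₋=(-1.9997,0.0643) cross=-11.615
  mode - wants cross < 0 → take C=(-1.9997,0.0643) (cross=-11.615)
ex = (C−B)/|BC| = (-0.7708,-0.6370); ey = (0.6370,-0.7708)
P = B + 0.61·ex + 2.99·ey = (1.7474,-0.7180)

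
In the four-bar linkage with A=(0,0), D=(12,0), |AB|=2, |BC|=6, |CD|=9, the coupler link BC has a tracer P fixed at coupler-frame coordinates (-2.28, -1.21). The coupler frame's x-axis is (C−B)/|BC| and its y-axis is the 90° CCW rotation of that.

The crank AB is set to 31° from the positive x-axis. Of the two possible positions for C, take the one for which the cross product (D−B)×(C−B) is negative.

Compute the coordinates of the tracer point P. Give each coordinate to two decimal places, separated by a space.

-0.32 2.61

A=(0,0), D=(12.00,0)
B = A + 2.00·(cos31°, sin31°) = (1.7143, 1.0301)
|BD| = 10.3371
circle(B,6.00) ∩ circle(D,9.00): a=2.9919, h=5.2008
  candidates: C₊=(5.2096,5.9068) cross=53.761; C₋=(4.1731,-4.4430) cross=-53.761
  mode - wants cross < 0 → take C=(4.1731,-4.4430) (cross=-53.761)
ex = (C−B)/|BC| = (0.4098,-0.9122); ey = (0.9122,0.4098)
P = B + -2.28·ex + -1.21·ey = (-0.3237,2.6140)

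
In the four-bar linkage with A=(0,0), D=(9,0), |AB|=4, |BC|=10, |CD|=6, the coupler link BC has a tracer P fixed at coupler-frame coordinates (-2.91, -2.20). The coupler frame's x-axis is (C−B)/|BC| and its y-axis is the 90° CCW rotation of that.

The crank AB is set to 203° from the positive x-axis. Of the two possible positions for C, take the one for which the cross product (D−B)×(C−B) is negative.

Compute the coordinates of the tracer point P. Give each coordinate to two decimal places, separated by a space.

-7.17 -2.62

A=(0,0), D=(9.00,0)
B = A + 4.00·(cos203°, sin203°) = (-3.6820, -1.5629)
|BD| = 12.7780
circle(B,10.00) ∩ circle(D,6.00): a=8.8933, h=4.5727
  candidates: C₊=(4.5852,4.0632) cross=58.429; C₋=(5.7038,-5.0135) cross=-58.429
  mode - wants cross < 0 → take C=(5.7038,-5.0135) (cross=-58.429)
ex = (C−B)/|BC| = (0.9386,-0.3451); ey = (0.3451,0.9386)
P = B + -2.91·ex + -2.20·ey = (-7.1724,-2.6237)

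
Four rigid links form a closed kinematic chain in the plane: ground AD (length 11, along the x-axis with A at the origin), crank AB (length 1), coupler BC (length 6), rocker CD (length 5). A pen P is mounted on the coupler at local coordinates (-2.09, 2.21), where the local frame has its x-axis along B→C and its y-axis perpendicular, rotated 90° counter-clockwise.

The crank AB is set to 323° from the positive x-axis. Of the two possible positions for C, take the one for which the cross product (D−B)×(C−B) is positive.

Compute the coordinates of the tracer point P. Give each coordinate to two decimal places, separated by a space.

-1.99 0.61

A=(0,0), D=(11.00,0)
B = A + 1.00·(cos323°, sin323°) = (0.7986, -0.6018)
|BD| = 10.2191
circle(B,6.00) ∩ circle(D,5.00): a=5.6478, h=2.0255
  candidates: C₊=(6.3173,1.7528) cross=20.699; C₋=(6.5559,-2.2912) cross=-20.699
  mode + wants cross > 0 → take C=(6.3173,1.7528) (cross=20.699)
ex = (C−B)/|BC| = (0.9198,0.3924); ey = (-0.3924,0.9198)
P = B + -2.09·ex + 2.21·ey = (-1.9910,0.6107)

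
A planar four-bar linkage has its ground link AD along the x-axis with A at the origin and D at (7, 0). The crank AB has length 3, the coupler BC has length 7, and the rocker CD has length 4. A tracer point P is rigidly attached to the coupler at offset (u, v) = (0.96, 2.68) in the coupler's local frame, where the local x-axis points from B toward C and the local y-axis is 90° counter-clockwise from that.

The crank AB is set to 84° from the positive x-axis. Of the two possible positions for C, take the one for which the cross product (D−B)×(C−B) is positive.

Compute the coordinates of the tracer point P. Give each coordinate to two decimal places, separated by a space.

0.88 5.77

A=(0,0), D=(7.00,0)
B = A + 3.00·(cos84°, sin84°) = (0.3136, 2.9836)
|BD| = 7.3219
circle(B,7.00) ∩ circle(D,4.00): a=5.9145, h=3.7442
  candidates: C₊=(7.2405,3.9928) cross=27.415; C₋=(4.1890,-2.8458) cross=-27.415
  mode + wants cross > 0 → take C=(7.2405,3.9928) (cross=27.415)
ex = (C−B)/|BC| = (0.9896,0.1442); ey = (-0.1442,0.9896)
P = B + 0.96·ex + 2.68·ey = (0.8772,5.7740)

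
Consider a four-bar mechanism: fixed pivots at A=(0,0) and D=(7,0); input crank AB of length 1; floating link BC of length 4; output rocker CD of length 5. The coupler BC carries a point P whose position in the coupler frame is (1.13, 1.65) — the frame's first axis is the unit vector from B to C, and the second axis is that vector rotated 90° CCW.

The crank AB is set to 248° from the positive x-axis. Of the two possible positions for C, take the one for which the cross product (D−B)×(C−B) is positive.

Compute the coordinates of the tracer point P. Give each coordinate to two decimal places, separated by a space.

-0.78 1.03

A=(0,0), D=(7.00,0)
B = A + 1.00·(cos248°, sin248°) = (-0.3746, -0.9272)
|BD| = 7.4327
circle(B,4.00) ∩ circle(D,5.00): a=3.1109, h=2.5144
  candidates: C₊=(2.3983,1.9557) cross=18.689; C₋=(3.0257,-3.0339) cross=-18.689
  mode + wants cross > 0 → take C=(2.3983,1.9557) (cross=18.689)
ex = (C−B)/|BC| = (0.6932,0.7207); ey = (-0.7207,0.6932)
P = B + 1.13·ex + 1.65·ey = (-0.7804,1.0311)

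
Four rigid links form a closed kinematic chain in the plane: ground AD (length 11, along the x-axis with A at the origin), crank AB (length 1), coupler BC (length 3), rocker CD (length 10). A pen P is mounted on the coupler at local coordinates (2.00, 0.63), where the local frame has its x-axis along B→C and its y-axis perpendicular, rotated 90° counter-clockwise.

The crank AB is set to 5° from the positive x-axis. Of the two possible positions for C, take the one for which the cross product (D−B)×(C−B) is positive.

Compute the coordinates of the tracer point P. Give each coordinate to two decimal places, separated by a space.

A=(0,0), D=(11.00,0)
B = A + 1.00·(cos5°, sin5°) = (0.9962, 0.0872)
|BD| = 10.0042
circle(B,3.00) ∩ circle(D,10.00): a=0.4540, h=2.9654
  candidates: C₊=(1.4760,3.0485) cross=29.667; C₋=(1.4243,-2.8821) cross=-29.667
  mode + wants cross > 0 → take C=(1.4760,3.0485) (cross=29.667)
ex = (C−B)/|BC| = (0.1599,0.9871); ey = (-0.9871,0.1599)
P = B + 2.00·ex + 0.63·ey = (0.6942,2.1622)

0.69 2.16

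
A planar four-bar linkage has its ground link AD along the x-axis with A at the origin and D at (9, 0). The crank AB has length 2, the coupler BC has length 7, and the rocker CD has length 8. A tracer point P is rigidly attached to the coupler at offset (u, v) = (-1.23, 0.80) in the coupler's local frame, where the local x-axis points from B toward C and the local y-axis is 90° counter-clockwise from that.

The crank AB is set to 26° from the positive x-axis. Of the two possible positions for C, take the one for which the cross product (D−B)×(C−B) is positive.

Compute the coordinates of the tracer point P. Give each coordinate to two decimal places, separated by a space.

A=(0,0), D=(9.00,0)
B = A + 2.00·(cos26°, sin26°) = (1.7976, 0.8767)
|BD| = 7.2556
circle(B,7.00) ∩ circle(D,8.00): a=2.5941, h=6.5016
  candidates: C₊=(5.1583,7.0172) cross=47.173; C₋=(3.5870,-5.8907) cross=-47.173
  mode + wants cross > 0 → take C=(5.1583,7.0172) (cross=47.173)
ex = (C−B)/|BC| = (0.4801,0.8772); ey = (-0.8772,0.4801)
P = B + -1.23·ex + 0.80·ey = (0.5053,0.1819)

0.51 0.18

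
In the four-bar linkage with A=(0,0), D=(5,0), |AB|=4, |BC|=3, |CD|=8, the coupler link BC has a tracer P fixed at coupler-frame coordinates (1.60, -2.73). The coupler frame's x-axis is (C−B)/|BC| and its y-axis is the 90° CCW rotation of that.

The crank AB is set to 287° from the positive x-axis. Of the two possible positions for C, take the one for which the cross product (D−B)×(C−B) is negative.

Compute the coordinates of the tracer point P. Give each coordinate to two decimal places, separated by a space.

-1.74 -5.06

A=(0,0), D=(5.00,0)
B = A + 4.00·(cos287°, sin287°) = (1.1695, -3.8252)
|BD| = 5.4134
circle(B,3.00) ∩ circle(D,8.00): a=-2.3733, h=1.8351
  candidates: C₊=(-1.8065,-4.2037) cross=9.934; C₋=(0.7869,-6.8007) cross=-9.934
  mode - wants cross < 0 → take C=(0.7869,-6.8007) (cross=-9.934)
ex = (C−B)/|BC| = (-0.1275,-0.9918); ey = (0.9918,-0.1275)
P = B + 1.60·ex + -2.73·ey = (-1.7423,-5.0640)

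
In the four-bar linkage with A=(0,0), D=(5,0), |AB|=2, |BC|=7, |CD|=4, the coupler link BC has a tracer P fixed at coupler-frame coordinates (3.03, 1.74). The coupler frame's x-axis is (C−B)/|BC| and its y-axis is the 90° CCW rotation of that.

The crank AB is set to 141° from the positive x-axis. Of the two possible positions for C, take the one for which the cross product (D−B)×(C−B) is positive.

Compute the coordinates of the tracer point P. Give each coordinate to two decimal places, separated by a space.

0.55 4.05

A=(0,0), D=(5.00,0)
B = A + 2.00·(cos141°, sin141°) = (-1.5543, 1.2586)
|BD| = 6.6740
circle(B,7.00) ∩ circle(D,4.00): a=5.8093, h=3.9054
  candidates: C₊=(4.8873,3.9984) cross=26.065; C₋=(3.4142,-3.6722) cross=-26.065
  mode + wants cross > 0 → take C=(4.8873,3.9984) (cross=26.065)
ex = (C−B)/|BC| = (0.9202,0.3914); ey = (-0.3914,0.9202)
P = B + 3.03·ex + 1.74·ey = (0.5530,4.0458)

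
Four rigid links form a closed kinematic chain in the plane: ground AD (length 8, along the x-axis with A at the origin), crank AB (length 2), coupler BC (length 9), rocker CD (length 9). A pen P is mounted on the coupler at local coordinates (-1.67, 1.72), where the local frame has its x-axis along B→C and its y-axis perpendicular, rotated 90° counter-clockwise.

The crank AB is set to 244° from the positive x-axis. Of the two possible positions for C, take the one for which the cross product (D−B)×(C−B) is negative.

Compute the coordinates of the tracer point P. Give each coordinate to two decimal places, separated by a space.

A=(0,0), D=(8.00,0)
B = A + 2.00·(cos244°, sin244°) = (-0.8767, -1.7976)
|BD| = 9.0569
circle(B,9.00) ∩ circle(D,9.00): a=4.5285, h=7.7777
  candidates: C₊=(2.0179,6.7242) cross=70.442; C₋=(5.1053,-8.5218) cross=-70.442
  mode - wants cross < 0 → take C=(5.1053,-8.5218) (cross=-70.442)
ex = (C−B)/|BC| = (0.6647,-0.7471); ey = (0.7471,0.6647)
P = B + -1.67·ex + 1.72·ey = (-0.7017,0.5934)

-0.70 0.59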